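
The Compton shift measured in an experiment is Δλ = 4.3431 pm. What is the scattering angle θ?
142.19°

From the Compton formula Δλ = λ_C(1 - cos θ), we can solve for θ:

cos θ = 1 - Δλ/λ_C

Given:
- Δλ = 4.3431 pm
- λ_C = h/(m_e·c) ≈ 2.42631024 pm

cos θ = 1 - 4.3431/2.42631024
cos θ = 1 - 1.790002
cos θ = -0.790002

θ = arccos(-0.790002)
θ = 142.19°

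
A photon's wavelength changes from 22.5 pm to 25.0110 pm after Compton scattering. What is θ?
92.00°

First find the wavelength shift:
Δλ = λ' - λ = 25.0110 - 22.5 = 2.5110 pm

Using Δλ = λ_C(1 - cos θ), with λ_C = h/(m_e·c) ≈ 2.42631024 pm:
cos θ = 1 - Δλ/λ_C
cos θ = 1 - 2.5110/2.42631024
cos θ = -0.034905

θ = arccos(-0.034905)
θ = 92.00°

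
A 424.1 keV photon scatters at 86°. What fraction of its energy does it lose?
0.4357 (or 43.57%)

Calculate initial and final photon energies:

Initial: E₀ = 424.1 keV → λ₀ = 2.9235 pm
Compton shift: Δλ = 2.2571 pm
Final wavelength: λ' = 5.1805 pm
Final energy: E' = 239.3275 keV

Fractional energy loss:
(E₀ - E')/E₀ = (424.1000 - 239.3275)/424.1000
= 184.7725/424.1000
= 0.4357
= 43.57%

(Intermediate values are shown rounded; full precision is carried through to the final answer.)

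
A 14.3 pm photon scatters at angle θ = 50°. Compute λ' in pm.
15.1667 pm

Using the Compton scattering formula:
λ' = λ + Δλ = λ + λ_C(1 - cos θ)

Given:
- Initial wavelength λ = 14.3 pm
- Scattering angle θ = 50°
- Compton wavelength λ_C ≈ 2.4263 pm

Calculate the shift:
Δλ = 2.4263 × (1 - cos(50°))
Δλ = 2.4263 × 0.3572
Δλ = 0.8667 pm

Final wavelength:
λ' = 14.3 + 0.8667 = 15.1667 pm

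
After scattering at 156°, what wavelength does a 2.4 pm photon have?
7.0429 pm

Using the Compton scattering formula:
λ' = λ + Δλ = λ + λ_C(1 - cos θ)

Given:
- Initial wavelength λ = 2.4 pm
- Scattering angle θ = 156°
- Compton wavelength λ_C ≈ 2.4263 pm

Calculate the shift:
Δλ = 2.4263 × (1 - cos(156°))
Δλ = 2.4263 × 1.9135
Δλ = 4.6429 pm

Final wavelength:
λ' = 2.4 + 4.6429 = 7.0429 pm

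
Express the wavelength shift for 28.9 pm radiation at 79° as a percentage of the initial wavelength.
6.7936%

Calculate the Compton shift:
Δλ = λ_C(1 - cos(79°))
Δλ = 2.4263 × (1 - cos(79°))
Δλ = 2.4263 × 0.8092
Δλ = 1.9633 pm

Percentage change:
(Δλ/λ₀) × 100 = (1.9633/28.9) × 100
= 6.7936%

(Intermediate values are shown rounded; full precision is carried through to the final answer.)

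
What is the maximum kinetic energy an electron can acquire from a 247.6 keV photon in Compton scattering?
121.8561 keV

Maximum energy transfer occurs at θ = 180° (backscattering).

Initial photon: E₀ = 247.6 keV → λ₀ = 5.0074 pm

Maximum Compton shift (at 180°):
Δλ_max = 2λ_C = 2 × 2.4263 = 4.8526 pm

Final wavelength:
λ' = 5.0074 + 4.8526 = 9.8601 pm

Minimum photon energy (maximum energy to electron):
E'_min = hc/λ' = 125.7439 keV

Maximum electron kinetic energy:
K_max = E₀ - E'_min = 247.6000 - 125.7439 = 121.8561 keV

(Intermediate values are shown rounded; full precision is carried through to the final answer.)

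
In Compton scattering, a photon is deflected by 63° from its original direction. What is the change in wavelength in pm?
1.3248 pm

Using the Compton scattering formula:
Δλ = λ_C(1 - cos θ)

where λ_C = h/(m_e·c) ≈ 2.4263 pm is the Compton wavelength of an electron.

For θ = 63°:
cos(63°) = 0.4540
1 - cos(63°) = 0.5460

Δλ = 2.4263 × 0.5460
Δλ = 1.3248 pm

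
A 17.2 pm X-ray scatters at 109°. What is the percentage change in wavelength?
18.6991%

Calculate the Compton shift:
Δλ = λ_C(1 - cos(109°))
Δλ = 2.4263 × (1 - cos(109°))
Δλ = 2.4263 × 1.3256
Δλ = 3.2162 pm

Percentage change:
(Δλ/λ₀) × 100 = (3.2162/17.2) × 100
= 18.6991%

(Intermediate values are shown rounded; full precision is carried through to the final answer.)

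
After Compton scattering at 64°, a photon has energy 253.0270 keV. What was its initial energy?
350.5000 keV

Convert final energy to wavelength (hc ≈ 1239.842 keV·pm):
λ' = hc/E' = 1239.842 / 253.0270 = 4.9000 pm

Calculate the Compton shift:
Δλ = λ_C(1 - cos(64°))
Δλ = 2.4263 × (1 - cos(64°))
Δλ = 1.3627 pm

Initial wavelength:
λ = λ' - Δλ = 4.9000 - 1.3627 = 3.5374 pm

Initial energy:
E = hc/λ = 1239.842 / 3.5374 = 350.5000 keV

(Intermediate values are shown rounded; full precision is carried through to the final answer.)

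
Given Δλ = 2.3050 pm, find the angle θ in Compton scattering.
87.13°

From the Compton formula Δλ = λ_C(1 - cos θ), we can solve for θ:

cos θ = 1 - Δλ/λ_C

Given:
- Δλ = 2.3050 pm
- λ_C = h/(m_e·c) ≈ 2.42631024 pm

cos θ = 1 - 2.3050/2.42631024
cos θ = 1 - 0.950002
cos θ = 0.049998

θ = arccos(0.049998)
θ = 87.13°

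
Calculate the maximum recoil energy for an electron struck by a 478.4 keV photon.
311.8500 keV

Maximum energy transfer occurs at θ = 180° (backscattering).

Initial photon: E₀ = 478.4 keV → λ₀ = 2.5916 pm

Maximum Compton shift (at 180°):
Δλ_max = 2λ_C = 2 × 2.4263 = 4.8526 pm

Final wavelength:
λ' = 2.5916 + 4.8526 = 7.4443 pm

Minimum photon energy (maximum energy to electron):
E'_min = hc/λ' = 166.5500 keV

Maximum electron kinetic energy:
K_max = E₀ - E'_min = 478.4000 - 166.5500 = 311.8500 keV

(Intermediate values are shown rounded; full precision is carried through to the final answer.)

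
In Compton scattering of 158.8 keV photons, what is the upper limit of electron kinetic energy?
60.8677 keV

Maximum energy transfer occurs at θ = 180° (backscattering).

Initial photon: E₀ = 158.8 keV → λ₀ = 7.8076 pm

Maximum Compton shift (at 180°):
Δλ_max = 2λ_C = 2 × 2.4263 = 4.8526 pm

Final wavelength:
λ' = 7.8076 + 4.8526 = 12.6602 pm

Minimum photon energy (maximum energy to electron):
E'_min = hc/λ' = 97.9323 keV

Maximum electron kinetic energy:
K_max = E₀ - E'_min = 158.8000 - 97.9323 = 60.8677 keV

(Intermediate values are shown rounded; full precision is carried through to the final answer.)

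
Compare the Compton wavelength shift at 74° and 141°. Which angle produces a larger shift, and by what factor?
141° produces the larger shift by a factor of 2.453

Calculate both shifts using Δλ = λ_C(1 - cos θ):

For θ₁ = 74°:
Δλ₁ = 2.4263 × (1 - cos(74°))
Δλ₁ = 2.4263 × 0.7244
Δλ₁ = 1.7575 pm

For θ₂ = 141°:
Δλ₂ = 2.4263 × (1 - cos(141°))
Δλ₂ = 2.4263 × 1.7771
Δλ₂ = 4.3119 pm

The 141° angle produces the larger shift.
Ratio: 4.3119/1.7575 = 2.453

(Intermediate values are shown rounded; full precision is carried through to the final answer.)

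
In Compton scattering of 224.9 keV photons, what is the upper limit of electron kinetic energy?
105.2874 keV

Maximum energy transfer occurs at θ = 180° (backscattering).

Initial photon: E₀ = 224.9 keV → λ₀ = 5.5129 pm

Maximum Compton shift (at 180°):
Δλ_max = 2λ_C = 2 × 2.4263 = 4.8526 pm

Final wavelength:
λ' = 5.5129 + 4.8526 = 10.3655 pm

Minimum photon energy (maximum energy to electron):
E'_min = hc/λ' = 119.6126 keV

Maximum electron kinetic energy:
K_max = E₀ - E'_min = 224.9000 - 119.6126 = 105.2874 keV

(Intermediate values are shown rounded; full precision is carried through to the final answer.)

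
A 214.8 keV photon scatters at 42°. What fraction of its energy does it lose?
0.0974 (or 9.74%)

Calculate initial and final photon energies:

Initial: E₀ = 214.8 keV → λ₀ = 5.7721 pm
Compton shift: Δλ = 0.6232 pm
Final wavelength: λ' = 6.3953 pm
Final energy: E' = 193.8681 keV

Fractional energy loss:
(E₀ - E')/E₀ = (214.8000 - 193.8681)/214.8000
= 20.9319/214.8000
= 0.0974
= 9.74%

(Intermediate values are shown rounded; full precision is carried through to the final answer.)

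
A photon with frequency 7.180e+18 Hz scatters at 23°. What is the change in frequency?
3.302e+16 Hz (decrease)

Convert frequency to wavelength (c = 299792458 m/s):
λ₀ = c/f₀ = 299792458/7.180e+18 = 4.1753824e-11 m = 41.7538 pm

Calculate Compton shift:
Δλ = λ_C(1 - cos(23°)) = 0.1929 pm

Final wavelength:
λ' = λ₀ + Δλ = 41.7538 + 0.1929 = 41.9467 pm

Final frequency:
f' = c/λ' = 299792458/4.1946704e-11 = 7.1469848e+18 Hz

Frequency shift (decrease):
Δf = f₀ - f' = 7.180e+18 - 7.1469848e+18 = 3.302e+16 Hz

(Intermediate values are shown rounded; full precision is carried through to the final answer.)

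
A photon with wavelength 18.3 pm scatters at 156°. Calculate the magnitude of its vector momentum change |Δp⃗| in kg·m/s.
6.3685e-23 kg·m/s

Photon momentum magnitude is p = h/λ.

Initial momentum:
p₀ = h/λ = 6.6261e-34/1.8300e-11 = 3.6208e-23 kg·m/s

After scattering:
λ' = λ + Δλ = 18.3 + 4.6429 = 22.9429 pm
p' = h/λ' = 6.6261e-34/2.2943e-11 = 2.8881e-23 kg·m/s

Momentum is a vector; the scattered photon's direction makes angle θ = 156° with the incident direction. The magnitude of the vector change Δp⃗ = p⃗₀ − p⃗' is found from the law of cosines:
|Δp⃗|² = p₀² + p'² − 2p₀p'cos θ
|Δp⃗|² = (3.6208e-23)² + (2.8881e-23)² − 2·3.6208e-23·2.8881e-23·cos(156°)
|Δp⃗| = 6.3685e-23 kg·m/s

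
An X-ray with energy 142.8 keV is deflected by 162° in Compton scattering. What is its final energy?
92.4136 keV

First convert energy to wavelength:
λ = hc/E, with hc ≈ 1239.842 keV·pm (i.e. 1239.842 eV·nm)

For E = 142.8 keV = 142800 eV:
λ = 1239.842 keV·pm / 142.8 keV
λ = 8.6824 pm

Calculate the Compton shift:
Δλ = λ_C(1 - cos(162°)) = 2.4263 × 1.9511
Δλ = 4.7339 pm

Final wavelength:
λ' = 8.6824 + 4.7339 = 13.4162 pm

Final energy:
E' = hc/λ' = 1239.842 / 13.4162 = 92.4136 keV

(Intermediate values are shown rounded; full precision is carried through to the final answer.)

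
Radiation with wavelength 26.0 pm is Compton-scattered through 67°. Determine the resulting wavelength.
27.4783 pm

Using the Compton scattering formula:
λ' = λ + Δλ = λ + λ_C(1 - cos θ)

Given:
- Initial wavelength λ = 26.0 pm
- Scattering angle θ = 67°
- Compton wavelength λ_C ≈ 2.4263 pm

Calculate the shift:
Δλ = 2.4263 × (1 - cos(67°))
Δλ = 2.4263 × 0.6093
Δλ = 1.4783 pm

Final wavelength:
λ' = 26.0 + 1.4783 = 27.4783 pm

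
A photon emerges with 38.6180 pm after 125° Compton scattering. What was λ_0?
34.8000 pm

From λ' = λ + Δλ, we have λ = λ' - Δλ

First calculate the Compton shift:
Δλ = λ_C(1 - cos θ)
Δλ = 2.4263 × (1 - cos(125°))
Δλ = 2.4263 × 1.5736
Δλ = 3.8180 pm

Initial wavelength:
λ = λ' - Δλ
λ = 38.6180 - 3.8180
λ = 34.8000 pm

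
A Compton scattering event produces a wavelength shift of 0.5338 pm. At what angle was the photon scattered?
38.74°

From the Compton formula Δλ = λ_C(1 - cos θ), we can solve for θ:

cos θ = 1 - Δλ/λ_C

Given:
- Δλ = 0.5338 pm
- λ_C = h/(m_e·c) ≈ 2.42631024 pm

cos θ = 1 - 0.5338/2.42631024
cos θ = 1 - 0.220005
cos θ = 0.779995

θ = arccos(0.779995)
θ = 38.74°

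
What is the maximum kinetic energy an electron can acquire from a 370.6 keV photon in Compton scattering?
219.3651 keV

Maximum energy transfer occurs at θ = 180° (backscattering).

Initial photon: E₀ = 370.6 keV → λ₀ = 3.3455 pm

Maximum Compton shift (at 180°):
Δλ_max = 2λ_C = 2 × 2.4263 = 4.8526 pm

Final wavelength:
λ' = 3.3455 + 4.8526 = 8.1981 pm

Minimum photon energy (maximum energy to electron):
E'_min = hc/λ' = 151.2349 keV

Maximum electron kinetic energy:
K_max = E₀ - E'_min = 370.6000 - 151.2349 = 219.3651 keV

(Intermediate values are shown rounded; full precision is carried through to the final answer.)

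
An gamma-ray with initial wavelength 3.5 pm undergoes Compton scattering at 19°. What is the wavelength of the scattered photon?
3.6322 pm

Using the Compton scattering formula:
λ' = λ + Δλ = λ + λ_C(1 - cos θ)

Given:
- Initial wavelength λ = 3.5 pm
- Scattering angle θ = 19°
- Compton wavelength λ_C ≈ 2.4263 pm

Calculate the shift:
Δλ = 2.4263 × (1 - cos(19°))
Δλ = 2.4263 × 0.0545
Δλ = 0.1322 pm

Final wavelength:
λ' = 3.5 + 0.1322 = 3.6322 pm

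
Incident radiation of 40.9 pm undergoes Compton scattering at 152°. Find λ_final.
45.4686 pm

Using the Compton scattering formula:
λ' = λ + Δλ = λ + λ_C(1 - cos θ)

Given:
- Initial wavelength λ = 40.9 pm
- Scattering angle θ = 152°
- Compton wavelength λ_C ≈ 2.4263 pm

Calculate the shift:
Δλ = 2.4263 × (1 - cos(152°))
Δλ = 2.4263 × 1.8829
Δλ = 4.5686 pm

Final wavelength:
λ' = 40.9 + 4.5686 = 45.4686 pm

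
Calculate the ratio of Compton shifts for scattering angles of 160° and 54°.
160° produces the larger shift by a factor of 4.706

Calculate both shifts using Δλ = λ_C(1 - cos θ):

For θ₁ = 54°:
Δλ₁ = 2.4263 × (1 - cos(54°))
Δλ₁ = 2.4263 × 0.4122
Δλ₁ = 1.0002 pm

For θ₂ = 160°:
Δλ₂ = 2.4263 × (1 - cos(160°))
Δλ₂ = 2.4263 × 1.9397
Δλ₂ = 4.7063 pm

The 160° angle produces the larger shift.
Ratio: 4.7063/1.0002 = 4.706

(Intermediate values are shown rounded; full precision is carried through to the final answer.)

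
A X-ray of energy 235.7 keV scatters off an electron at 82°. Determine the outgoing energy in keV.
168.7115 keV

First convert energy to wavelength:
λ = hc/E, with hc ≈ 1239.842 keV·pm (i.e. 1239.842 eV·nm)

For E = 235.7 keV = 235700 eV:
λ = 1239.842 keV·pm / 235.7 keV
λ = 5.2603 pm

Calculate the Compton shift:
Δλ = λ_C(1 - cos(82°)) = 2.4263 × 0.8608
Δλ = 2.0886 pm

Final wavelength:
λ' = 5.2603 + 2.0886 = 7.3489 pm

Final energy:
E' = hc/λ' = 1239.842 / 7.3489 = 168.7115 keV

(Intermediate values are shown rounded; full precision is carried through to the final answer.)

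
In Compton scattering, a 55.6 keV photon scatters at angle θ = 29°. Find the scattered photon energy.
54.8517 keV

First convert energy to wavelength:
λ = hc/E, with hc ≈ 1239.842 keV·pm (i.e. 1239.842 eV·nm)

For E = 55.6 keV = 55600 eV:
λ = 1239.842 keV·pm / 55.6 keV
λ = 22.2993 pm

Calculate the Compton shift:
Δλ = λ_C(1 - cos(29°)) = 2.4263 × 0.1254
Δλ = 0.3042 pm

Final wavelength:
λ' = 22.2993 + 0.3042 = 22.6035 pm

Final energy:
E' = hc/λ' = 1239.842 / 22.6035 = 54.8517 keV

(Intermediate values are shown rounded; full precision is carried through to the final answer.)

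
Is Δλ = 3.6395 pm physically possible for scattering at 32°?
No, inconsistent

Calculate the expected shift for θ = 32°:

Δλ_expected = λ_C(1 - cos(32°))
Δλ_expected = 2.4263 × (1 - cos(32°))
Δλ_expected = 2.4263 × 0.1520
Δλ_expected = 0.3687 pm

Given shift: 3.6395 pm
Expected shift: 0.3687 pm
Difference: 3.2708 pm

The values do not match. The given shift corresponds to θ ≈ 120.0°, not 32°.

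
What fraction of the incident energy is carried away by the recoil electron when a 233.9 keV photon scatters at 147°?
0.4570 (or 45.70%)

Calculate initial and final photon energies:

Initial: E₀ = 233.9 keV → λ₀ = 5.3007 pm
Compton shift: Δλ = 4.4612 pm
Final wavelength: λ' = 9.7619 pm
Final energy: E' = 127.0080 keV

Fractional energy loss:
(E₀ - E')/E₀ = (233.9000 - 127.0080)/233.9000
= 106.8920/233.9000
= 0.4570
= 45.70%

(Intermediate values are shown rounded; full precision is carried through to the final answer.)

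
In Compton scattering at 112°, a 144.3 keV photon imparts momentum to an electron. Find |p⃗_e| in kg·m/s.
1.1065e-22 kg·m/s

The electron is initially at rest, so by conservation of momentum:
p⃗_e = p⃗₀ − p⃗'  (incident photon momentum minus scattered photon momentum)

Photon momentum magnitudes (p = h/λ = E/c):
λ₀ = hc/E₀ = 8.5921 pm → p₀ = h/λ₀ = 7.7118e-23 kg·m/s
Δλ = λ_C(1 − cos 112°) = 3.3352 pm
λ' = 11.9273 pm → p' = h/λ' = 5.5554e-23 kg·m/s

The scattered photon makes angle θ = 112° with the incident direction, so by the law of cosines:
|p⃗_e|² = p₀² + p'² − 2p₀p'cos θ
|p⃗_e|² = (7.7118e-23)² + (5.5554e-23)² − 2·7.7118e-23·5.5554e-23·cos(112°)
|p⃗_e| = 1.1065e-22 kg·m/s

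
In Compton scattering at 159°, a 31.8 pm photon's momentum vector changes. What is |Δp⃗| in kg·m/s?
3.8345e-23 kg·m/s

Photon momentum magnitude is p = h/λ.

Initial momentum:
p₀ = h/λ = 6.6261e-34/3.1800e-11 = 2.0837e-23 kg·m/s

After scattering:
λ' = λ + Δλ = 31.8 + 4.6915 = 36.4915 pm
p' = h/λ' = 6.6261e-34/3.6491e-11 = 1.8158e-23 kg·m/s

Momentum is a vector; the scattered photon's direction makes angle θ = 159° with the incident direction. The magnitude of the vector change Δp⃗ = p⃗₀ − p⃗' is found from the law of cosines:
|Δp⃗|² = p₀² + p'² − 2p₀p'cos θ
|Δp⃗|² = (2.0837e-23)² + (1.8158e-23)² − 2·2.0837e-23·1.8158e-23·cos(159°)
|Δp⃗| = 3.8345e-23 kg·m/s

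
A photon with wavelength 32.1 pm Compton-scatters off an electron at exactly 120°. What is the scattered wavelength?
35.7395 pm

Using the Compton formula: λ' = λ + λ_C(1 − cos θ)

For θ = 120°, cos θ = -1/2 (exact) = -0.5000, so:
1 − cos 120° = 1 − (-1/2) = 1.5000

Δλ = λ_C × 1.5000 = 2.4263 × 1.5000 = 3.6395 pm

λ' = 32.1 + 3.6395 = 35.7395 pm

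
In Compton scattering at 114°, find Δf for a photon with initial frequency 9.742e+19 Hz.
5.123e+19 Hz (decrease)

Convert frequency to wavelength (c = 299792458 m/s):
λ₀ = c/f₀ = 299792458/9.742e+19 = 3.0773194e-12 m = 3.0773 pm

Calculate Compton shift:
Δλ = λ_C(1 - cos(114°)) = 3.4132 pm

Final wavelength:
λ' = λ₀ + Δλ = 3.0773 + 3.4132 = 6.4905 pm

Final frequency:
f' = c/λ' = 299792458/6.4904989e-12 = 4.6189432e+19 Hz

Frequency shift (decrease):
Δf = f₀ - f' = 9.742e+19 - 4.6189432e+19 = 5.123e+19 Hz

(Intermediate values are shown rounded; full precision is carried through to the final answer.)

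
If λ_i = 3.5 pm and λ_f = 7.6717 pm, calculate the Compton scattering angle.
136.00°

First find the wavelength shift:
Δλ = λ' - λ = 7.6717 - 3.5 = 4.1717 pm

Using Δλ = λ_C(1 - cos θ), with λ_C = h/(m_e·c) ≈ 2.42631024 pm:
cos θ = 1 - Δλ/λ_C
cos θ = 1 - 4.1717/2.42631024
cos θ = -0.719360

θ = arccos(-0.719360)
θ = 136.00°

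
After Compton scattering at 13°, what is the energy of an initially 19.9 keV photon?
19.8802 keV

First convert energy to wavelength:
λ = hc/E, with hc ≈ 1239.842 keV·pm (i.e. 1239.842 eV·nm)

For E = 19.9 keV = 19900 eV:
λ = 1239.842 keV·pm / 19.9 keV
λ = 62.3036 pm

Calculate the Compton shift:
Δλ = λ_C(1 - cos(13°)) = 2.4263 × 0.0256
Δλ = 0.0622 pm

Final wavelength:
λ' = 62.3036 + 0.0622 = 62.3658 pm

Final energy:
E' = hc/λ' = 1239.842 / 62.3658 = 19.8802 keV

(Intermediate values are shown rounded; full precision is carried through to the final answer.)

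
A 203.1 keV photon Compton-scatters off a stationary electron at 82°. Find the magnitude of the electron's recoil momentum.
1.2601e-22 kg·m/s

The electron is initially at rest, so by conservation of momentum:
p⃗_e = p⃗₀ − p⃗'  (incident photon momentum minus scattered photon momentum)

Photon momentum magnitudes (p = h/λ = E/c):
λ₀ = hc/E₀ = 6.1046 pm → p₀ = h/λ₀ = 1.0854e-22 kg·m/s
Δλ = λ_C(1 − cos 82°) = 2.0886 pm
λ' = 8.1932 pm → p' = h/λ' = 8.0873e-23 kg·m/s

The scattered photon makes angle θ = 82° with the incident direction, so by the law of cosines:
|p⃗_e|² = p₀² + p'² − 2p₀p'cos θ
|p⃗_e|² = (1.0854e-22)² + (8.0873e-23)² − 2·1.0854e-22·8.0873e-23·cos(82°)
|p⃗_e| = 1.2601e-22 kg·m/s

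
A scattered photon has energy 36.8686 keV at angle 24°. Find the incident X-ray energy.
37.1000 keV

Convert final energy to wavelength (hc ≈ 1239.842 keV·pm):
λ' = hc/E' = 1239.842 / 36.8686 = 33.6287 pm

Calculate the Compton shift:
Δλ = λ_C(1 - cos(24°))
Δλ = 2.4263 × (1 - cos(24°))
Δλ = 0.2098 pm

Initial wavelength:
λ = λ' - Δλ = 33.6287 - 0.2098 = 33.4189 pm

Initial energy:
E = hc/λ = 1239.842 / 33.4189 = 37.1000 keV

(Intermediate values are shown rounded; full precision is carried through to the final answer.)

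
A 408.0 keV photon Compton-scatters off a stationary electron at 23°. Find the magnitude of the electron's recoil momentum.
8.5307e-23 kg·m/s

The electron is initially at rest, so by conservation of momentum:
p⃗_e = p⃗₀ − p⃗'  (incident photon momentum minus scattered photon momentum)

Photon momentum magnitudes (p = h/λ = E/c):
λ₀ = hc/E₀ = 3.0388 pm → p₀ = h/λ₀ = 2.1805e-22 kg·m/s
Δλ = λ_C(1 − cos 23°) = 0.1929 pm
λ' = 3.2317 pm → p' = h/λ' = 2.0503e-22 kg·m/s

The scattered photon makes angle θ = 23° with the incident direction, so by the law of cosines:
|p⃗_e|² = p₀² + p'² − 2p₀p'cos θ
|p⃗_e|² = (2.1805e-22)² + (2.0503e-22)² − 2·2.1805e-22·2.0503e-22·cos(23°)
|p⃗_e| = 8.5307e-23 kg·m/s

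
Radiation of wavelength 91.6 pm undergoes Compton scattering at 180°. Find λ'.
96.4526 pm

Using the Compton formula: λ' = λ + λ_C(1 − cos θ)

For θ = 180°, cos θ = -1 (exact) = -1.0000, so:
1 − cos 180° = 1 − (-1) = 2.0000

Δλ = λ_C × 2.0000 = 2.4263 × 2.0000 = 4.8526 pm

λ' = 91.6 + 4.8526 = 96.4526 pm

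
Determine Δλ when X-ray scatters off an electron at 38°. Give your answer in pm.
0.5144 pm

Using the Compton scattering formula:
Δλ = λ_C(1 - cos θ)

where λ_C = h/(m_e·c) ≈ 2.4263 pm is the Compton wavelength of an electron.

For θ = 38°:
cos(38°) = 0.7880
1 - cos(38°) = 0.2120

Δλ = 2.4263 × 0.2120
Δλ = 0.5144 pm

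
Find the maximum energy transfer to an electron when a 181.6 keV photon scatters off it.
75.4486 keV

Maximum energy transfer occurs at θ = 180° (backscattering).

Initial photon: E₀ = 181.6 keV → λ₀ = 6.8273 pm

Maximum Compton shift (at 180°):
Δλ_max = 2λ_C = 2 × 2.4263 = 4.8526 pm

Final wavelength:
λ' = 6.8273 + 4.8526 = 11.6799 pm

Minimum photon energy (maximum energy to electron):
E'_min = hc/λ' = 106.1514 keV

Maximum electron kinetic energy:
K_max = E₀ - E'_min = 181.6000 - 106.1514 = 75.4486 keV

(Intermediate values are shown rounded; full precision is carried through to the final answer.)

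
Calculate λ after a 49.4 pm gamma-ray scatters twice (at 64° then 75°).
52.5610 pm

Apply Compton shift twice:

First scattering at θ₁ = 64°:
Δλ₁ = λ_C(1 - cos(64°))
Δλ₁ = 2.4263 × 0.5616
Δλ₁ = 1.3627 pm

After first scattering:
λ₁ = 49.4 + 1.3627 = 50.7627 pm

Second scattering at θ₂ = 75°:
Δλ₂ = λ_C(1 - cos(75°))
Δλ₂ = 2.4263 × 0.7412
Δλ₂ = 1.7983 pm

Final wavelength:
λ₂ = 50.7627 + 1.7983 = 52.5610 pm

Total shift: Δλ_total = 1.3627 + 1.7983 = 3.1610 pm

(Intermediate values are shown rounded; full precision is carried through to the final answer.)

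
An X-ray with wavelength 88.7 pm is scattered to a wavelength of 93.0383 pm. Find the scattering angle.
142.00°

First find the wavelength shift:
Δλ = λ' - λ = 93.0383 - 88.7 = 4.3383 pm

Using Δλ = λ_C(1 - cos θ), with λ_C = h/(m_e·c) ≈ 2.42631024 pm:
cos θ = 1 - Δλ/λ_C
cos θ = 1 - 4.3383/2.42631024
cos θ = -0.788024

θ = arccos(-0.788024)
θ = 142.00°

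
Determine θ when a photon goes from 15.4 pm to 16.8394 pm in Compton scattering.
66.00°

First find the wavelength shift:
Δλ = λ' - λ = 16.8394 - 15.4 = 1.4394 pm

Using Δλ = λ_C(1 - cos θ), with λ_C = h/(m_e·c) ≈ 2.42631024 pm:
cos θ = 1 - Δλ/λ_C
cos θ = 1 - 1.4394/2.42631024
cos θ = 0.406754

θ = arccos(0.406754)
θ = 66.00°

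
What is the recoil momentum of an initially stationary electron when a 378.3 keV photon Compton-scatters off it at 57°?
1.7447e-22 kg·m/s

The electron is initially at rest, so by conservation of momentum:
p⃗_e = p⃗₀ − p⃗'  (incident photon momentum minus scattered photon momentum)

Photon momentum magnitudes (p = h/λ = E/c):
λ₀ = hc/E₀ = 3.2774 pm → p₀ = h/λ₀ = 2.0217e-22 kg·m/s
Δλ = λ_C(1 − cos 57°) = 1.1048 pm
λ' = 4.3823 pm → p' = h/λ' = 1.5120e-22 kg·m/s

The scattered photon makes angle θ = 57° with the incident direction, so by the law of cosines:
|p⃗_e|² = p₀² + p'² − 2p₀p'cos θ
|p⃗_e|² = (2.0217e-22)² + (1.5120e-22)² − 2·2.0217e-22·1.5120e-22·cos(57°)
|p⃗_e| = 1.7447e-22 kg·m/s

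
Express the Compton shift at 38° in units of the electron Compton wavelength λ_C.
0.2120 λ_C

The Compton shift formula is:
Δλ = λ_C(1 - cos θ)

Dividing both sides by λ_C:
Δλ/λ_C = 1 - cos θ

For θ = 38°:
Δλ/λ_C = 1 - cos(38°)
Δλ/λ_C = 1 - 0.7880
Δλ/λ_C = 0.2120

This means the shift is 0.2120 × λ_C = 0.5144 pm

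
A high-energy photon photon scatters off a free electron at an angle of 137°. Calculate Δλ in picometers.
4.2008 pm

Using the Compton scattering formula:
Δλ = λ_C(1 - cos θ)

where λ_C = h/(m_e·c) ≈ 2.4263 pm is the Compton wavelength of an electron.

For θ = 137°:
cos(137°) = -0.7314
1 - cos(137°) = 1.7314

Δλ = 2.4263 × 1.7314
Δλ = 4.2008 pm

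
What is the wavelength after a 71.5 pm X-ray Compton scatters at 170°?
76.3158 pm

Using the Compton scattering formula:
λ' = λ + Δλ = λ + λ_C(1 - cos θ)

Given:
- Initial wavelength λ = 71.5 pm
- Scattering angle θ = 170°
- Compton wavelength λ_C ≈ 2.4263 pm

Calculate the shift:
Δλ = 2.4263 × (1 - cos(170°))
Δλ = 2.4263 × 1.9848
Δλ = 4.8158 pm

Final wavelength:
λ' = 71.5 + 4.8158 = 76.3158 pm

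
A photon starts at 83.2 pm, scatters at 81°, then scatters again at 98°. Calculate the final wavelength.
88.0107 pm

Apply Compton shift twice:

First scattering at θ₁ = 81°:
Δλ₁ = λ_C(1 - cos(81°))
Δλ₁ = 2.4263 × 0.8436
Δλ₁ = 2.0468 pm

After first scattering:
λ₁ = 83.2 + 2.0468 = 85.2468 pm

Second scattering at θ₂ = 98°:
Δλ₂ = λ_C(1 - cos(98°))
Δλ₂ = 2.4263 × 1.1392
Δλ₂ = 2.7640 pm

Final wavelength:
λ₂ = 85.2468 + 2.7640 = 88.0107 pm

Total shift: Δλ_total = 2.0468 + 2.7640 = 4.8107 pm

(Intermediate values are shown rounded; full precision is carried through to the final answer.)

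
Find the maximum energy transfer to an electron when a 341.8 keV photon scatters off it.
195.5924 keV

Maximum energy transfer occurs at θ = 180° (backscattering).

Initial photon: E₀ = 341.8 keV → λ₀ = 3.6274 pm

Maximum Compton shift (at 180°):
Δλ_max = 2λ_C = 2 × 2.4263 = 4.8526 pm

Final wavelength:
λ' = 3.6274 + 4.8526 = 8.4800 pm

Minimum photon energy (maximum energy to electron):
E'_min = hc/λ' = 146.2076 keV

Maximum electron kinetic energy:
K_max = E₀ - E'_min = 341.8000 - 146.2076 = 195.5924 keV

(Intermediate values are shown rounded; full precision is carried through to the final answer.)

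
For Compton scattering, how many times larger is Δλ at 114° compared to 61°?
114° produces the larger shift by a factor of 2.731

Calculate both shifts using Δλ = λ_C(1 - cos θ):

For θ₁ = 61°:
Δλ₁ = 2.4263 × (1 - cos(61°))
Δλ₁ = 2.4263 × 0.5152
Δλ₁ = 1.2500 pm

For θ₂ = 114°:
Δλ₂ = 2.4263 × (1 - cos(114°))
Δλ₂ = 2.4263 × 1.4067
Δλ₂ = 3.4132 pm

The 114° angle produces the larger shift.
Ratio: 3.4132/1.2500 = 2.731

(Intermediate values are shown rounded; full precision is carried through to the final answer.)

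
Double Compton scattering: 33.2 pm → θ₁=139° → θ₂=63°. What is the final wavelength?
38.7823 pm

Apply Compton shift twice:

First scattering at θ₁ = 139°:
Δλ₁ = λ_C(1 - cos(139°))
Δλ₁ = 2.4263 × 1.7547
Δλ₁ = 4.2575 pm

After first scattering:
λ₁ = 33.2 + 4.2575 = 37.4575 pm

Second scattering at θ₂ = 63°:
Δλ₂ = λ_C(1 - cos(63°))
Δλ₂ = 2.4263 × 0.5460
Δλ₂ = 1.3248 pm

Final wavelength:
λ₂ = 37.4575 + 1.3248 = 38.7823 pm

Total shift: Δλ_total = 4.2575 + 1.3248 = 5.5823 pm

(Intermediate values are shown rounded; full precision is carried through to the final answer.)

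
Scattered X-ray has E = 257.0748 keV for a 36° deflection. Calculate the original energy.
284.4000 keV

Convert final energy to wavelength (hc ≈ 1239.842 keV·pm):
λ' = hc/E' = 1239.842 / 257.0748 = 4.8229 pm

Calculate the Compton shift:
Δλ = λ_C(1 - cos(36°))
Δλ = 2.4263 × (1 - cos(36°))
Δλ = 0.4634 pm

Initial wavelength:
λ = λ' - Δλ = 4.8229 - 0.4634 = 4.3595 pm

Initial energy:
E = hc/λ = 1239.842 / 4.3595 = 284.4000 keV

(Intermediate values are shown rounded; full precision is carried through to the final answer.)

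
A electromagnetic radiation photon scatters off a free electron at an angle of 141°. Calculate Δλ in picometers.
4.3119 pm

Using the Compton scattering formula:
Δλ = λ_C(1 - cos θ)

where λ_C = h/(m_e·c) ≈ 2.4263 pm is the Compton wavelength of an electron.

For θ = 141°:
cos(141°) = -0.7771
1 - cos(141°) = 1.7771

Δλ = 2.4263 × 1.7771
Δλ = 4.3119 pm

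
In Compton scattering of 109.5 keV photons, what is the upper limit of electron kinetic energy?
32.8500 keV

Maximum energy transfer occurs at θ = 180° (backscattering).

Initial photon: E₀ = 109.5 keV → λ₀ = 11.3228 pm

Maximum Compton shift (at 180°):
Δλ_max = 2λ_C = 2 × 2.4263 = 4.8526 pm

Final wavelength:
λ' = 11.3228 + 4.8526 = 16.1754 pm

Minimum photon energy (maximum energy to electron):
E'_min = hc/λ' = 76.6500 keV

Maximum electron kinetic energy:
K_max = E₀ - E'_min = 109.5000 - 76.6500 = 32.8500 keV

(Intermediate values are shown rounded; full precision is carried through to the final answer.)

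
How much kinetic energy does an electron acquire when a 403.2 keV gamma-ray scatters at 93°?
182.9128 keV

By energy conservation: K_e = E_initial - E_final

First find the scattered photon energy:
Initial wavelength: λ = hc/E = 3.0750 pm
Compton shift: Δλ = λ_C(1 - cos(93°)) = 2.5533 pm
Final wavelength: λ' = 3.0750 + 2.5533 = 5.6283 pm
Final photon energy: E' = hc/λ' = 220.2872 keV

Electron kinetic energy:
K_e = E - E' = 403.2000 - 220.2872 = 182.9128 keV

(Intermediate values are shown rounded; full precision is carried through to the final answer.)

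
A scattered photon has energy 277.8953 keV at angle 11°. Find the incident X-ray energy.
280.7000 keV

Convert final energy to wavelength (hc ≈ 1239.842 keV·pm):
λ' = hc/E' = 1239.842 / 277.8953 = 4.4615 pm

Calculate the Compton shift:
Δλ = λ_C(1 - cos(11°))
Δλ = 2.4263 × (1 - cos(11°))
Δλ = 0.0446 pm

Initial wavelength:
λ = λ' - Δλ = 4.4615 - 0.0446 = 4.4170 pm

Initial energy:
E = hc/λ = 1239.842 / 4.4170 = 280.7000 keV

(Intermediate values are shown rounded; full precision is carried through to the final answer.)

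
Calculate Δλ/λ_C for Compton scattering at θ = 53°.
0.3982 λ_C

The Compton shift formula is:
Δλ = λ_C(1 - cos θ)

Dividing both sides by λ_C:
Δλ/λ_C = 1 - cos θ

For θ = 53°:
Δλ/λ_C = 1 - cos(53°)
Δλ/λ_C = 1 - 0.6018
Δλ/λ_C = 0.3982

This means the shift is 0.3982 × λ_C = 0.9661 pm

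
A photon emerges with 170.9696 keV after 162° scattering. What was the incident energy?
492.3996 keV

Convert final energy to wavelength (hc ≈ 1239.842 keV·pm):
λ' = hc/E' = 1239.842 / 170.9696 = 7.2518 pm

Calculate the Compton shift:
Δλ = λ_C(1 - cos(162°))
Δλ = 2.4263 × (1 - cos(162°))
Δλ = 4.7339 pm

Initial wavelength:
λ = λ' - Δλ = 7.2518 - 4.7339 = 2.5180 pm

Initial energy:
E = hc/λ = 1239.842 / 2.5180 = 492.3996 keV

(Intermediate values are shown rounded; full precision is carried through to the final answer.)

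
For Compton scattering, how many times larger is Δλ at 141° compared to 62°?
141° produces the larger shift by a factor of 3.350

Calculate both shifts using Δλ = λ_C(1 - cos θ):

For θ₁ = 62°:
Δλ₁ = 2.4263 × (1 - cos(62°))
Δλ₁ = 2.4263 × 0.5305
Δλ₁ = 1.2872 pm

For θ₂ = 141°:
Δλ₂ = 2.4263 × (1 - cos(141°))
Δλ₂ = 2.4263 × 1.7771
Δλ₂ = 4.3119 pm

The 141° angle produces the larger shift.
Ratio: 4.3119/1.2872 = 3.350

(Intermediate values are shown rounded; full precision is carried through to the final answer.)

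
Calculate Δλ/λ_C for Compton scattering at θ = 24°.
0.0865 λ_C

The Compton shift formula is:
Δλ = λ_C(1 - cos θ)

Dividing both sides by λ_C:
Δλ/λ_C = 1 - cos θ

For θ = 24°:
Δλ/λ_C = 1 - cos(24°)
Δλ/λ_C = 1 - 0.9135
Δλ/λ_C = 0.0865

This means the shift is 0.0865 × λ_C = 0.2098 pm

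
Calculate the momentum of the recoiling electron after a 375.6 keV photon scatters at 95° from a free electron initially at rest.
2.3800e-22 kg·m/s

The electron is initially at rest, so by conservation of momentum:
p⃗_e = p⃗₀ − p⃗'  (incident photon momentum minus scattered photon momentum)

Photon momentum magnitudes (p = h/λ = E/c):
λ₀ = hc/E₀ = 3.3010 pm → p₀ = h/λ₀ = 2.0073e-22 kg·m/s
Δλ = λ_C(1 − cos 95°) = 2.6378 pm
λ' = 5.9387 pm → p' = h/λ' = 1.1157e-22 kg·m/s

The scattered photon makes angle θ = 95° with the incident direction, so by the law of cosines:
|p⃗_e|² = p₀² + p'² − 2p₀p'cos θ
|p⃗_e|² = (2.0073e-22)² + (1.1157e-22)² − 2·2.0073e-22·1.1157e-22·cos(95°)
|p⃗_e| = 2.3800e-22 kg·m/s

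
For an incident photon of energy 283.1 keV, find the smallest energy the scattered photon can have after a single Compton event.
134.2963 keV (at θ = 180°)

The scattered photon has minimum energy when its wavelength is maximum, i.e., when the Compton shift Δλ = λ_C(1 − cos θ) is maximum. This occurs at θ = 180° (backscattering), giving Δλ_max = 2λ_C = 4.8526 pm.

Initial wavelength: λ₀ = hc/E₀ = 4.3795 pm
Maximum final wavelength: λ'_max = λ₀ + 2λ_C = 4.3795 + 4.8526 = 9.2321 pm
Minimum final energy: E'_min = hc/λ'_max = 134.2963 keV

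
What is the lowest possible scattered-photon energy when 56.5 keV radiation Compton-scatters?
46.2684 keV (at θ = 180°)

The scattered photon has minimum energy when its wavelength is maximum, i.e., when the Compton shift Δλ = λ_C(1 − cos θ) is maximum. This occurs at θ = 180° (backscattering), giving Δλ_max = 2λ_C = 4.8526 pm.

Initial wavelength: λ₀ = hc/E₀ = 21.9441 pm
Maximum final wavelength: λ'_max = λ₀ + 2λ_C = 21.9441 + 4.8526 = 26.7967 pm
Minimum final energy: E'_min = hc/λ'_max = 46.2684 keV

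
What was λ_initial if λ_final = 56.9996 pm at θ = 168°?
52.2000 pm

From λ' = λ + Δλ, we have λ = λ' - Δλ

First calculate the Compton shift:
Δλ = λ_C(1 - cos θ)
Δλ = 2.4263 × (1 - cos(168°))
Δλ = 2.4263 × 1.9781
Δλ = 4.7996 pm

Initial wavelength:
λ = λ' - Δλ
λ = 56.9996 - 4.7996
λ = 52.2000 pm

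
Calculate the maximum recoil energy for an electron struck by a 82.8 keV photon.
20.2656 keV

Maximum energy transfer occurs at θ = 180° (backscattering).

Initial photon: E₀ = 82.8 keV → λ₀ = 14.9739 pm

Maximum Compton shift (at 180°):
Δλ_max = 2λ_C = 2 × 2.4263 = 4.8526 pm

Final wavelength:
λ' = 14.9739 + 4.8526 = 19.8266 pm

Minimum photon energy (maximum energy to electron):
E'_min = hc/λ' = 62.5344 keV

Maximum electron kinetic energy:
K_max = E₀ - E'_min = 82.8000 - 62.5344 = 20.2656 keV

(Intermediate values are shown rounded; full precision is carried through to the final answer.)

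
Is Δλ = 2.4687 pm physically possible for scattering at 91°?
Yes, consistent

Calculate the expected shift for θ = 91°:

Δλ_expected = λ_C(1 - cos(91°))
Δλ_expected = 2.4263 × (1 - cos(91°))
Δλ_expected = 2.4263 × 1.0175
Δλ_expected = 2.4687 pm

Given shift: 2.4687 pm
Expected shift: 2.4687 pm
Difference: 0.0000 pm

The values match. This is consistent with Compton scattering at the stated angle.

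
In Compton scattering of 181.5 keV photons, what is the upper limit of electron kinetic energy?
75.3828 keV

Maximum energy transfer occurs at θ = 180° (backscattering).

Initial photon: E₀ = 181.5 keV → λ₀ = 6.8311 pm

Maximum Compton shift (at 180°):
Δλ_max = 2λ_C = 2 × 2.4263 = 4.8526 pm

Final wavelength:
λ' = 6.8311 + 4.8526 = 11.6837 pm

Minimum photon energy (maximum energy to electron):
E'_min = hc/λ' = 106.1172 keV

Maximum electron kinetic energy:
K_max = E₀ - E'_min = 181.5000 - 106.1172 = 75.3828 keV

(Intermediate values are shown rounded; full precision is carried through to the final answer.)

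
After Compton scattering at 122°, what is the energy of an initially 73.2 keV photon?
60.0414 keV

First convert energy to wavelength:
λ = hc/E, with hc ≈ 1239.842 keV·pm (i.e. 1239.842 eV·nm)

For E = 73.2 keV = 73200 eV:
λ = 1239.842 keV·pm / 73.2 keV
λ = 16.9377 pm

Calculate the Compton shift:
Δλ = λ_C(1 - cos(122°)) = 2.4263 × 1.5299
Δλ = 3.7121 pm

Final wavelength:
λ' = 16.9377 + 3.7121 = 20.6498 pm

Final energy:
E' = hc/λ' = 1239.842 / 20.6498 = 60.0414 keV

(Intermediate values are shown rounded; full precision is carried through to the final answer.)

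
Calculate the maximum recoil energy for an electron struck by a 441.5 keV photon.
279.6591 keV

Maximum energy transfer occurs at θ = 180° (backscattering).

Initial photon: E₀ = 441.5 keV → λ₀ = 2.8082 pm

Maximum Compton shift (at 180°):
Δλ_max = 2λ_C = 2 × 2.4263 = 4.8526 pm

Final wavelength:
λ' = 2.8082 + 4.8526 = 7.6609 pm

Minimum photon energy (maximum energy to electron):
E'_min = hc/λ' = 161.8409 keV

Maximum electron kinetic energy:
K_max = E₀ - E'_min = 441.5000 - 161.8409 = 279.6591 keV

(Intermediate values are shown rounded; full precision is carried through to the final answer.)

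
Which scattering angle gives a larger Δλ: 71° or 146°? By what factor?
146° produces the larger shift by a factor of 2.712

Calculate both shifts using Δλ = λ_C(1 - cos θ):

For θ₁ = 71°:
Δλ₁ = 2.4263 × (1 - cos(71°))
Δλ₁ = 2.4263 × 0.6744
Δλ₁ = 1.6364 pm

For θ₂ = 146°:
Δλ₂ = 2.4263 × (1 - cos(146°))
Δλ₂ = 2.4263 × 1.8290
Δλ₂ = 4.4378 pm

The 146° angle produces the larger shift.
Ratio: 4.4378/1.6364 = 2.712

(Intermediate values are shown rounded; full precision is carried through to the final answer.)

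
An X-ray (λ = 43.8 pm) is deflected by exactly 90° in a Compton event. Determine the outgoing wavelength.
46.2263 pm

Using the Compton formula: λ' = λ + λ_C(1 − cos θ)

For θ = 90°, cos θ = 0 (exact) = 0.0000, so:
1 − cos 90° = 1 − (0) = 1.0000

Δλ = λ_C × 1.0000 = 2.4263 × 1.0000 = 2.4263 pm

λ' = 43.8 + 2.4263 = 46.2263 pm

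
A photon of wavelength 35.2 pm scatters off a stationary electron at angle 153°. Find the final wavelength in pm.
39.7882 pm

Using the Compton scattering formula:
λ' = λ + Δλ = λ + λ_C(1 - cos θ)

Given:
- Initial wavelength λ = 35.2 pm
- Scattering angle θ = 153°
- Compton wavelength λ_C ≈ 2.4263 pm

Calculate the shift:
Δλ = 2.4263 × (1 - cos(153°))
Δλ = 2.4263 × 1.8910
Δλ = 4.5882 pm

Final wavelength:
λ' = 35.2 + 4.5882 = 39.7882 pm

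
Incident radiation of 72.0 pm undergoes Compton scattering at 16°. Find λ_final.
72.0940 pm

Using the Compton scattering formula:
λ' = λ + Δλ = λ + λ_C(1 - cos θ)

Given:
- Initial wavelength λ = 72.0 pm
- Scattering angle θ = 16°
- Compton wavelength λ_C ≈ 2.4263 pm

Calculate the shift:
Δλ = 2.4263 × (1 - cos(16°))
Δλ = 2.4263 × 0.0387
Δλ = 0.0940 pm

Final wavelength:
λ' = 72.0 + 0.0940 = 72.0940 pm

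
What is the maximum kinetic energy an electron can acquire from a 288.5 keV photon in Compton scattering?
153.0006 keV

Maximum energy transfer occurs at θ = 180° (backscattering).

Initial photon: E₀ = 288.5 keV → λ₀ = 4.2975 pm

Maximum Compton shift (at 180°):
Δλ_max = 2λ_C = 2 × 2.4263 = 4.8526 pm

Final wavelength:
λ' = 4.2975 + 4.8526 = 9.1502 pm

Minimum photon energy (maximum energy to electron):
E'_min = hc/λ' = 135.4994 keV

Maximum electron kinetic energy:
K_max = E₀ - E'_min = 288.5000 - 135.4994 = 153.0006 keV

(Intermediate values are shown rounded; full precision is carried through to the final answer.)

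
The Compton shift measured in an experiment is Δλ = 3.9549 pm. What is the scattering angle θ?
129.05°

From the Compton formula Δλ = λ_C(1 - cos θ), we can solve for θ:

cos θ = 1 - Δλ/λ_C

Given:
- Δλ = 3.9549 pm
- λ_C = h/(m_e·c) ≈ 2.42631024 pm

cos θ = 1 - 3.9549/2.42631024
cos θ = 1 - 1.630006
cos θ = -0.630006

θ = arccos(-0.630006)
θ = 129.05°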